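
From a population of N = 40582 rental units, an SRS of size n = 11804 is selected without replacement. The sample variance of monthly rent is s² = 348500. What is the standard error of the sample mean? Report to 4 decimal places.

4.5756

Under SRS without replacement, Var(ȳ) = (1 − f)·s²/n with f = n/N = 11804/40582 = 0.29086787.
Var(ȳ) = (1 − 0.29086787)·348500/11804 = 0.70913213·29.52389 = 20.936339.
SE(ȳ) = √(20.936339) = 4.5756.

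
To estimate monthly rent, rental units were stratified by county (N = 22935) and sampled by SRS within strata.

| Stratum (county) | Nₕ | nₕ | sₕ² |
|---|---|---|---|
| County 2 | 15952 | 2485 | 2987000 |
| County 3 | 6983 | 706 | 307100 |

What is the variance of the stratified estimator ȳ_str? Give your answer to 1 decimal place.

527.2

Var(ȳ_str) = Σₕ Wₕ²(1 − fₕ)sₕ²/nₕ with Wₕ = Nₕ/N, N = 22935.
County 2: Wₕ = 0.69553085; term = 0.69553085²·(1 − 0.15577984)·2987000/2485 = 490.90487.
County 3: Wₕ = 0.30446915; term = 0.30446915²·(1 − 0.10110268)·307100/706 = 36.246977.
Sum = 527.15185.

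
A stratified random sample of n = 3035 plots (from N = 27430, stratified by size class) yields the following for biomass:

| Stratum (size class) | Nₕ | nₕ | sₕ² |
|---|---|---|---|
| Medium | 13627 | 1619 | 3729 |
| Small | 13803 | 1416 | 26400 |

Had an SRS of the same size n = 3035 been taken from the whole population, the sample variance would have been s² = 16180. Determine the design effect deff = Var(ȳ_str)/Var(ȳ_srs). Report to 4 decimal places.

Var(ȳ_str) = Σ Wₕ²(1−fₕ)sₕ²/nₕ with Wₕ = Nₕ/27430:
  Medium: (13627/27430)²·(1−1619/13627)·3729/1619 = 0.50091594
  Small: (13803/27430)²·(1−1416/13803)·26400/1416 = 4.2367095
  → Var(ȳ_str) = 4.7376254.
Var(ȳ_srs) = (1 − 3035/27430)·16180/3035 = 4.7412716.
deff = 4.7376254 / 4.7412716 = 0.9992.

0.9992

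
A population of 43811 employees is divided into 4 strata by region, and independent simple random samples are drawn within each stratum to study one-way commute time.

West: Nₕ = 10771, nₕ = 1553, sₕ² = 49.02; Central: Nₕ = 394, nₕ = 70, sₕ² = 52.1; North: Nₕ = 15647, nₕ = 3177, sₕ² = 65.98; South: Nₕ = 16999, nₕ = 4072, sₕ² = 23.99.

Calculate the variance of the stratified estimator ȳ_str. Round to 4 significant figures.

Var(ȳ_str) = Σₕ Wₕ²(1 − fₕ)sₕ²/nₕ with Wₕ = Nₕ/N, N = 43811.
West: Wₕ = 0.24585150; term = 0.24585150²·(1 − 0.14418346)·49.02/1553 = 0.0016327822.
Central: Wₕ = 0.00899318; term = 0.00899318²·(1 − 0.17766497)·52.1/70 = 4.950107 × 10^-5.
North: Wₕ = 0.35714775; term = 0.35714775²·(1 − 0.20304212)·65.98/3177 = 0.002111185.
South: Wₕ = 0.38800758; term = 0.38800758²·(1 − 0.23954350)·23.99/4072 = 6.7449272 × 10^-4.
Sum = 0.004467961.

0.004468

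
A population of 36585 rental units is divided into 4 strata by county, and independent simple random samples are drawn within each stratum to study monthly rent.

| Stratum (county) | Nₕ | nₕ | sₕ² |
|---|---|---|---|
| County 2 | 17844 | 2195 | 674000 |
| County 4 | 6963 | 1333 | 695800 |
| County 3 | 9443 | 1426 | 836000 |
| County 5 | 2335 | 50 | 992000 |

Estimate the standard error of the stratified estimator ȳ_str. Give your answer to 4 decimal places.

Var(ȳ_str) = Σₕ Wₕ²(1 − fₕ)sₕ²/nₕ with Wₕ = Nₕ/N, N = 36585.
County 2: Wₕ = 0.48774088; term = 0.48774088²·(1 − 0.12301054)·674000/2195 = 64.061641.
County 4: Wₕ = 0.19032390; term = 0.19032390²·(1 − 0.19144047)·695800/1333 = 15.28808.
County 3: Wₕ = 0.25811125; term = 0.25811125²·(1 − 0.15101133)·836000/1426 = 33.159083.
County 5: Wₕ = 0.06382397; term = 0.06382397²·(1 − 0.02141328)·992000/50 = 79.087644.
Sum = 191.59645.
SE = √(191.59645) = 13.8418.

13.8418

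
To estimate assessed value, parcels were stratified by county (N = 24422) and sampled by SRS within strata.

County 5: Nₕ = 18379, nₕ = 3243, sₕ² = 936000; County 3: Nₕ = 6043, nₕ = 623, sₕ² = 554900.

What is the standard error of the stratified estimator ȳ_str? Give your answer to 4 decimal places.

Var(ȳ_str) = Σₕ Wₕ²(1 − fₕ)sₕ²/nₕ with Wₕ = Nₕ/N, N = 24422.
County 5: Wₕ = 0.75255917; term = 0.75255917²·(1 − 0.17645138)·936000/3243 = 134.61686.
County 3: Wₕ = 0.24744083; term = 0.24744083²·(1 − 0.10309449)·554900/623 = 48.912077.
Sum = 183.52894.
SE = √(183.52894) = 13.5473.

13.5473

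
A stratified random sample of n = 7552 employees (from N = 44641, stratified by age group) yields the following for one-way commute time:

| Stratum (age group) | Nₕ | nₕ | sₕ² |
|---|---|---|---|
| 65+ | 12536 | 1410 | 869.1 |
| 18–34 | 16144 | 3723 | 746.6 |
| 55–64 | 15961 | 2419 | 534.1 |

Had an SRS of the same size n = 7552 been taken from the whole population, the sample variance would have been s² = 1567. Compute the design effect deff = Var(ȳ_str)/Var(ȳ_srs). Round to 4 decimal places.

0.5062

Var(ȳ_str) = Σ Wₕ²(1−fₕ)sₕ²/nₕ with Wₕ = Nₕ/44641:
  65+: (12536/44641)²·(1−1410/12536)·869.1/1410 = 0.04314007
  18–34: (16144/44641)²·(1−3723/16144)·746.6/3723 = 0.020178777
  55–64: (15961/44641)²·(1−2419/15961)·534.1/2419 = 0.023947589
  → Var(ȳ_str) = 0.087266436.
Var(ȳ_srs) = (1 − 7552/44641)·1567/7552 = 0.17239244.
deff = 0.087266436 / 0.17239244 = 0.5062.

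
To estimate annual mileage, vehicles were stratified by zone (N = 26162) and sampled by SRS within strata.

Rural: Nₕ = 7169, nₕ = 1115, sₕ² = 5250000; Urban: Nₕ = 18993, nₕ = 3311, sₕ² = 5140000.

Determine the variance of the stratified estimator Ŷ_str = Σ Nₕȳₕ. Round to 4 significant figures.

Var(Ŷ_str) = Σₕ Nₕ²(1 − fₕ)sₕ²/nₕ.
Rural: 7169²·(1 − 1115/7169)·5250000/1115 = 2.0435508 × 10^11.
Urban: 18993²·(1 − 3311/18993)·5140000/3311 = 4.6237991 × 10^11.
Sum = 6.6673499 × 10^11.

6.667 × 10^11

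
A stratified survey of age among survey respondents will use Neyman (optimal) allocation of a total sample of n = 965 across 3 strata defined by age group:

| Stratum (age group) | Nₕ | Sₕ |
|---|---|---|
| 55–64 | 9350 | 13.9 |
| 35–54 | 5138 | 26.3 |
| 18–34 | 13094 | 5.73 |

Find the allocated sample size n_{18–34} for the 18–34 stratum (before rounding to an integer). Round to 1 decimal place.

Neyman allocation: nₕ = n·NₕSₕ / Σⱼ NⱼSⱼ.
Σ NⱼSⱼ = 9350·13.9 + 5138·26.3 + 13094·5.73 = 340123.02.
n_{18–34} = 965·13094·5.73 / 340123.02 = 212.9.

212.9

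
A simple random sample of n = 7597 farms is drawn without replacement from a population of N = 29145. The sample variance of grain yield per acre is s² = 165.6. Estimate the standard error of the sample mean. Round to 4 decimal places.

0.1269

Under SRS without replacement, Var(ȳ) = (1 − f)·s²/n with f = n/N = 7597/29145 = 0.26066221.
Var(ȳ) = (1 − 0.26066221)·165.6/7597 = 0.73933779·0.021798078 = 0.016116143.
SE(ȳ) = √(0.016116143) = 0.1269.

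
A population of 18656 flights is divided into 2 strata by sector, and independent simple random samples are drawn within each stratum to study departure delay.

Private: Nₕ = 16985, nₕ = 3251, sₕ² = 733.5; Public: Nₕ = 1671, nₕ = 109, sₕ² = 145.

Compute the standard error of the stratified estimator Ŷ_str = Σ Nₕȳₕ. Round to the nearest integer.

Var(Ŷ_str) = Σₕ Nₕ²(1 − fₕ)sₕ²/nₕ.
Private: 16985²·(1 − 3251/16985)·733.5/3251 = 5.2631499 × 10^7.
Public: 1671²·(1 − 109/1671)·145/109 = 3.472154 × 10^6.
Sum = 5.6103653 × 10^7.
SE = √(5.6103653 × 10^7) = 7490.

7490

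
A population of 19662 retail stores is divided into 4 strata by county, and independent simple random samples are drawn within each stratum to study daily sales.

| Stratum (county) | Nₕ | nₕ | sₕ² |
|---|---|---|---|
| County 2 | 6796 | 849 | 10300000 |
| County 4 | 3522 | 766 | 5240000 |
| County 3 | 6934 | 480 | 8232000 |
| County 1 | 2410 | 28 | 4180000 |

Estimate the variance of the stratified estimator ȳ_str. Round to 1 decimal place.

5642.1

Var(ȳ_str) = Σₕ Wₕ²(1 − fₕ)sₕ²/nₕ with Wₕ = Nₕ/N, N = 19662.
County 2: Wₕ = 0.34564134; term = 0.34564134²·(1 − 0.12492643)·10300000/849 = 1268.3101.
County 4: Wₕ = 0.17912725; term = 0.17912725²·(1 − 0.21749006)·5240000/766 = 171.7575.
County 3: Wₕ = 0.35265995; term = 0.35265995²·(1 − 0.06922411)·8232000/480 = 1985.279.
County 1: Wₕ = 0.12257146; term = 0.12257146²·(1 − 0.01161826)·4180000/28 = 2216.7753.
Sum = 5642.1219.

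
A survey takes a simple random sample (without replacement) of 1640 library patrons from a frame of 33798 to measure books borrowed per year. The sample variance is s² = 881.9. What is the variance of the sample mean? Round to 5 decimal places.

0.51165

Under SRS without replacement, Var(ȳ) = (1 − f)·s²/n with f = n/N = 1640/33798 = 0.04852358.
Var(ȳ) = (1 − 0.04852358)·881.9/1640 = 0.95147642·0.5377439 = 0.51165064.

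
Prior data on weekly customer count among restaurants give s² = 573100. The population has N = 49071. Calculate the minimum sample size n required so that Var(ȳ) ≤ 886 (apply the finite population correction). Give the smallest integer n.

639

Without fpc, n₀ = s²/D = 573100/886 = 646.8397.
With fpc, (1 − n/N)·s²/n ≤ D requires n ≥ n₀/(1 + n₀/N) = 646.8397/(1 + 646.8397/49071) = 638.4242.
Rounding up, n = 639.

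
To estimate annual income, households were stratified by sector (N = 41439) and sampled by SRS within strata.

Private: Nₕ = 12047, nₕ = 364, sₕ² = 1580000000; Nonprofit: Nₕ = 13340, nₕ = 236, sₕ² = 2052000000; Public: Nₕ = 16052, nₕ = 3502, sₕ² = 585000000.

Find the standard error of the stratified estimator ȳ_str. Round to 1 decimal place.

Var(ȳ_str) = Σₕ Wₕ²(1 − fₕ)sₕ²/nₕ with Wₕ = Nₕ/N, N = 41439.
Private: Wₕ = 0.29071647; term = 0.29071647²·(1 − 0.03021499)·1580000000/364 = 355770.93.
Nonprofit: Wₕ = 0.32191897; term = 0.32191897²·(1 − 0.01769115)·2052000000/236 = 885128.93.
Public: Wₕ = 0.38736456; term = 0.38736456²·(1 − 0.21816596)·585000000/3502 = 19597.202.
Sum = 1.2604971 × 10^6.
SE = √(1.2604971 × 10^6) = 1122.7.

1122.7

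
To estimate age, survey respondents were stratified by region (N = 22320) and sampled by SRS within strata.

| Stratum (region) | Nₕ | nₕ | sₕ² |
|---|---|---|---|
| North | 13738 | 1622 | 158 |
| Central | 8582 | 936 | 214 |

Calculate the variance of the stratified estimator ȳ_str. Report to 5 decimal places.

Var(ȳ_str) = Σₕ Wₕ²(1 − fₕ)sₕ²/nₕ with Wₕ = Nₕ/N, N = 22320.
North: Wₕ = 0.61550179; term = 0.61550179²·(1 − 0.11806668)·158/1622 = 0.032546226.
Central: Wₕ = 0.38449821; term = 0.38449821²·(1 − 0.10906549)·214/936 = 0.030114271.
Sum = 0.062660497.

0.06266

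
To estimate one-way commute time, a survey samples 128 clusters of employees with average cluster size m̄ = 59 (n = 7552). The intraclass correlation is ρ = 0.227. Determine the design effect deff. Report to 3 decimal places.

deff = 1 + (59 − 1)·0.227 = 1 + 13.166 = 14.166.

14.166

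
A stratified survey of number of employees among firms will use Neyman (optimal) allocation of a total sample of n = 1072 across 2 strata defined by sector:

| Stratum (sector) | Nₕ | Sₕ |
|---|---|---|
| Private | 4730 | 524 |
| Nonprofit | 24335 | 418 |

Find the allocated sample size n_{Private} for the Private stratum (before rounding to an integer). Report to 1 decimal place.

Neyman allocation: nₕ = n·NₕSₕ / Σⱼ NⱼSⱼ.
Σ NⱼSⱼ = 4730·524 + 24335·418 = 1.265055 × 10^7.
n_{Private} = 1072·4730·524 / (1.265055 × 10^7) = 210.0.

210.0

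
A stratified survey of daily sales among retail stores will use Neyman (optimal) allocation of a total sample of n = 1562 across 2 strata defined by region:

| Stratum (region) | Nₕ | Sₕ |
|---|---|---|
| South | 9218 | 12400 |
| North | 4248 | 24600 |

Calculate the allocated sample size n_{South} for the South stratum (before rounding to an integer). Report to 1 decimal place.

816.0

Neyman allocation: nₕ = n·NₕSₕ / Σⱼ NⱼSⱼ.
Σ NⱼSⱼ = 9218·12400 + 4248·24600 = 2.18804 × 10^8.
n_{South} = 1562·9218·12400 / (2.18804 × 10^8) = 816.0.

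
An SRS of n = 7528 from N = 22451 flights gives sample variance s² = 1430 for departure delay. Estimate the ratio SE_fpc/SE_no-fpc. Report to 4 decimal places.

0.8153

f = n/N = 7528/22451 = 0.33530800.
SE_no-fpc = √(s²/n) = 0.43584113; SE_fpc = √((1−f)s²/n) = 0.35533537.
Ratio = √(1−f) = 0.81528645.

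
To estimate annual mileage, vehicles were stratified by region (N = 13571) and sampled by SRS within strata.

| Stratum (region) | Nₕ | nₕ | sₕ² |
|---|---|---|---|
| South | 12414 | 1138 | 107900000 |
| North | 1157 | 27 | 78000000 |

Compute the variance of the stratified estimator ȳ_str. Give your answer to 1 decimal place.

92572.4

Var(ȳ_str) = Σₕ Wₕ²(1 − fₕ)sₕ²/nₕ with Wₕ = Nₕ/N, N = 13571.
South: Wₕ = 0.91474468; term = 0.91474468²·(1 − 0.09167069)·107900000/1138 = 72064.651.
North: Wₕ = 0.08525532; term = 0.08525532²·(1 − 0.02333621)·78000000/27 = 20507.794.
Sum = 92572.445.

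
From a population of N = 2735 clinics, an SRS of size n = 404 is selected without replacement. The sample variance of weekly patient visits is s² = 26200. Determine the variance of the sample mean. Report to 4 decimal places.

Under SRS without replacement, Var(ȳ) = (1 − f)·s²/n with f = n/N = 404/2735 = 0.14771481.
Var(ȳ) = (1 − 0.14771481)·26200/404 = 0.85228519·64.851485 = 55.27196.

55.2720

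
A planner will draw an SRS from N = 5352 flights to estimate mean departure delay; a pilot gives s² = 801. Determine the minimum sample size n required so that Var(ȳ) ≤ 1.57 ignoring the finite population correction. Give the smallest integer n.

511

Without fpc, n₀ = s²/D = 801/1.57 = 510.1911.
Rounding up, n = 511.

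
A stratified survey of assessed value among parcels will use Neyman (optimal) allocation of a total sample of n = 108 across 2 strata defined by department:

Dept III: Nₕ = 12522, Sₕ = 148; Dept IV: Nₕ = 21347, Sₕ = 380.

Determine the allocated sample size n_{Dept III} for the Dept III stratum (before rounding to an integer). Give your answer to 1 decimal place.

Neyman allocation: nₕ = n·NₕSₕ / Σⱼ NⱼSⱼ.
Σ NⱼSⱼ = 12522·148 + 21347·380 = 9.965116 × 10^6.
n_{Dept III} = 108·12522·148 / (9.965116 × 10^6) = 20.1.

20.1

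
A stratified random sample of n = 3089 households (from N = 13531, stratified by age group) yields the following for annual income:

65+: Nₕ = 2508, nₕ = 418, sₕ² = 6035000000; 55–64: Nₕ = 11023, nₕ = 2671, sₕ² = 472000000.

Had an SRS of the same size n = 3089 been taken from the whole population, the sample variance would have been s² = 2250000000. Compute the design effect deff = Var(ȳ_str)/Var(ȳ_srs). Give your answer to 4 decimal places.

Var(ȳ_str) = Σ Wₕ²(1−fₕ)sₕ²/nₕ with Wₕ = Nₕ/13531:
  65+: (2508/13531)²·(1−418/2508)·6035000000/418 = 413347.22
  55–64: (11023/13531)²·(1−2671/11023)·472000000/2671 = 88858.426
  → Var(ȳ_str) = 502205.65.
Var(ȳ_srs) = (1 − 3089/13531)·2250000000/3089 = 562106.24.
deff = 502205.65 / 562106.24 = 0.8934.

0.8934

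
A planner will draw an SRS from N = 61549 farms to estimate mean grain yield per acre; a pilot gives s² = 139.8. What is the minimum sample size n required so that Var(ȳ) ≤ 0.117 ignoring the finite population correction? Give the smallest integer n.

1195

Without fpc, n₀ = s²/D = 139.8/0.117 = 1194.8718.
Rounding up, n = 1195.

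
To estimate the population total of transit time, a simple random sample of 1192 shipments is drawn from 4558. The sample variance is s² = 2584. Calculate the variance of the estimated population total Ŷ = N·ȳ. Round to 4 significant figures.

Var(Ŷ) = N²·Var(ȳ) = N²·(1 − n/N)·s²/n.
f = 1192/4558 = 0.26151821; Var(ȳ) = 0.73848179·2584/1192 = 1.6008699.
Var(Ŷ) = 4558² · 1.6008699 = 3.3258655 × 10^7.

3.326 × 10^7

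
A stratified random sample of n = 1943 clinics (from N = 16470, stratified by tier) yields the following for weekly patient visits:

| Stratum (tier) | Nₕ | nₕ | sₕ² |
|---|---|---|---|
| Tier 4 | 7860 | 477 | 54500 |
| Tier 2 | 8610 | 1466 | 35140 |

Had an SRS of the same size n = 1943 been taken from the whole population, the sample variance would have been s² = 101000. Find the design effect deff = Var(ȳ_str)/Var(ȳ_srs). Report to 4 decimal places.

0.6517

Var(ȳ_str) = Σ Wₕ²(1−fₕ)sₕ²/nₕ with Wₕ = Nₕ/16470:
  Tier 4: (7860/16470)²·(1−477/7860)·54500/477 = 24.44254
  Tier 2: (8610/16470)²·(1−1466/8610)·35140/1466 = 5.4353209
  → Var(ȳ_str) = 29.877861.
Var(ȳ_srs) = (1 − 1943/16470)·101000/1943 = 45.84911.
deff = 29.877861 / 45.84911 = 0.6517.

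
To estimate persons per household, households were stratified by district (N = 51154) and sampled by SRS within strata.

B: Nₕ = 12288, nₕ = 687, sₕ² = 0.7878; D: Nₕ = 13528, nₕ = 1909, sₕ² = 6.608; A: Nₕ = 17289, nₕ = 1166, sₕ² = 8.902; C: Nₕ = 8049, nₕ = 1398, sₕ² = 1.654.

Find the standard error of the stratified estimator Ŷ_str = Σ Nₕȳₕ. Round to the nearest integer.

1703

Var(Ŷ_str) = Σₕ Nₕ²(1 − fₕ)sₕ²/nₕ.
B: 12288²·(1 − 687/12288)·0.7878/687 = 163469.17.
D: 13528²·(1 − 1909/13528)·6.608/1909 = 544084.62.
A: 17289²·(1 − 1166/17289)·8.902/1166 = 2.1281624 × 10^6.
C: 8049²·(1 − 1398/8049)·1.654/1398 = 63336.959.
Sum = 2.8990531 × 10^6.
SE = √(2.8990531 × 10^6) = 1703.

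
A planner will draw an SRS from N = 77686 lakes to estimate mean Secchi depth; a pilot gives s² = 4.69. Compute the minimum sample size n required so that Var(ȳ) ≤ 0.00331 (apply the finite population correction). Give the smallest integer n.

Without fpc, n₀ = s²/D = 4.69/0.00331 = 1416.9184.
With fpc, (1 − n/N)·s²/n ≤ D requires n ≥ n₀/(1 + n₀/N) = 1416.9184/(1 + 1416.9184/77686) = 1391.5381.
Rounding up, n = 1392.

1392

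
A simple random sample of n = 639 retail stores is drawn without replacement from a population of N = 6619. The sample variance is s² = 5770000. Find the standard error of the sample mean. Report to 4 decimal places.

Under SRS without replacement, Var(ȳ) = (1 − f)·s²/n with f = n/N = 639/6619 = 0.09654026.
Var(ȳ) = (1 − 0.09654026)·5770000/639 = 0.90345974·9029.734 = 8158.0011.
SE(ȳ) = √(8158.0011) = 90.3217.

90.3217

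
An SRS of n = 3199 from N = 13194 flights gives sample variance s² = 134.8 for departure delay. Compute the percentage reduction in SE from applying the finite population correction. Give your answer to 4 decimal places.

12.9632

f = n/N = 3199/13194 = 0.24245869.
SE_no-fpc = √(s²/n) = 0.20527583; SE_fpc = √((1−f)s²/n) = 0.17866562.
Ratio = √(1−f) = 0.87036849. Reduction = 100·(1 − 0.87036849) = 12.9632%.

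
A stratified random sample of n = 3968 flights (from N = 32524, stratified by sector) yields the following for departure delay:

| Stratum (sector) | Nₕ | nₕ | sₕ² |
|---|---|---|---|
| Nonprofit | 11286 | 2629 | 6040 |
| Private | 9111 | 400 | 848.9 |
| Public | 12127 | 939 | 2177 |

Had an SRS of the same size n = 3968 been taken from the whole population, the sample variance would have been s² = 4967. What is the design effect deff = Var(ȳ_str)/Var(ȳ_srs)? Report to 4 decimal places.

0.6085

Var(ȳ_str) = Σ Wₕ²(1−fₕ)sₕ²/nₕ with Wₕ = Nₕ/32524:
  Nonprofit: (11286/32524)²·(1−2629/11286)·6040/2629 = 0.21220026
  Private: (9111/32524)²·(1−400/9111)·848.9/400 = 0.15922919
  Public: (12127/32524)²·(1−939/12127)·2177/939 = 0.29736563
  → Var(ȳ_str) = 0.66879508.
Var(ȳ_srs) = (1 − 3968/32524)·4967/3968 = 1.0990461.
deff = 0.66879508 / 1.0990461 = 0.6085.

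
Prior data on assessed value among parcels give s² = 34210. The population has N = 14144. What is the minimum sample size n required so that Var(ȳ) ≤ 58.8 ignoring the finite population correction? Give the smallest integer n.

Without fpc, n₀ = s²/D = 34210/58.8 = 581.8027.
Rounding up, n = 582.

582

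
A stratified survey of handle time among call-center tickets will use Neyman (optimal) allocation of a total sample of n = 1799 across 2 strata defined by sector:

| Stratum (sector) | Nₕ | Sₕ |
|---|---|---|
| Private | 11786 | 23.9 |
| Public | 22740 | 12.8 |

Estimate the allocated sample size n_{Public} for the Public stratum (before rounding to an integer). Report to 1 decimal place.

Neyman allocation: nₕ = n·NₕSₕ / Σⱼ NⱼSⱼ.
Σ NⱼSⱼ = 11786·23.9 + 22740·12.8 = 572757.4.
n_{Public} = 1799·22740·12.8 / 572757.4 = 914.2.

914.2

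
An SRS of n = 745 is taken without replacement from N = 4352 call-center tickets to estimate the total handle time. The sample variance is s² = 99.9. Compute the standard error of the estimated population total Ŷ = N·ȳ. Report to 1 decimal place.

Var(Ŷ) = N²·Var(ȳ) = N²·(1 − n/N)·s²/n.
f = 745/4352 = 0.17118566; Var(ȳ) = 0.82881434·99.9/745 = 0.111139.
Var(Ŷ) = 4352² · 0.111139 = 2.104962 × 10^6.
SE(Ŷ) = √(2.104962 × 10^6) = 1450.8.

1450.8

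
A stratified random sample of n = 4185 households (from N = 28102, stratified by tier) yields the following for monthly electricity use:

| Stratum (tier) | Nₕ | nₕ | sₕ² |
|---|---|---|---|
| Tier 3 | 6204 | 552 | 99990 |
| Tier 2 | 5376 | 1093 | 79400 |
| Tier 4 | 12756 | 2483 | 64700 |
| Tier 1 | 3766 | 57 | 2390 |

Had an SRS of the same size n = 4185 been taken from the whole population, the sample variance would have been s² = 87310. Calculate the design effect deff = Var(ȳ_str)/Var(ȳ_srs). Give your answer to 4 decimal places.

Var(ȳ_str) = Σ Wₕ²(1−fₕ)sₕ²/nₕ with Wₕ = Nₕ/28102:
  Tier 3: (6204/28102)²·(1−552/6204)·99990/552 = 8.0429797
  Tier 2: (5376/28102)²·(1−1093/5376)·79400/1093 = 2.1180354
  Tier 4: (12756/28102)²·(1−2483/12756)·64700/2483 = 4.3237931
  Tier 1: (3766/28102)²·(1−57/3766)·2390/57 = 0.74162735
  → Var(ȳ_str) = 15.226436.
Var(ȳ_srs) = (1 − 4185/28102)·87310/4185 = 17.755708.
deff = 15.226436 / 17.755708 = 0.8576.

0.8576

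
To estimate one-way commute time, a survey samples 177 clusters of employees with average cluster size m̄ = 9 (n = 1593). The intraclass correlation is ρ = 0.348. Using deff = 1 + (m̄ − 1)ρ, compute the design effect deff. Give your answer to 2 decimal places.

deff = 1 + (9 − 1)·0.348 = 1 + 2.784 = 3.784.

3.78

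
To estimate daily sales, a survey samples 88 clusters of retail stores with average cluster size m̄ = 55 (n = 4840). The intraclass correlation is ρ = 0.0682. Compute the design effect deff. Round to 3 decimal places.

deff = 1 + (55 − 1)·0.0682 = 1 + 3.6828 = 4.6828.

4.683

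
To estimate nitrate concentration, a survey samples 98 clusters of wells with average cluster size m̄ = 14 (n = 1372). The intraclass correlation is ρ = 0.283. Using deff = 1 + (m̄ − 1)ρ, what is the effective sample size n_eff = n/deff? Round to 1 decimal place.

deff = 1 + (14 − 1)·0.283 = 1 + 3.679 = 4.679.
n_eff = 1372 / 4.679 = 293.2.

293.2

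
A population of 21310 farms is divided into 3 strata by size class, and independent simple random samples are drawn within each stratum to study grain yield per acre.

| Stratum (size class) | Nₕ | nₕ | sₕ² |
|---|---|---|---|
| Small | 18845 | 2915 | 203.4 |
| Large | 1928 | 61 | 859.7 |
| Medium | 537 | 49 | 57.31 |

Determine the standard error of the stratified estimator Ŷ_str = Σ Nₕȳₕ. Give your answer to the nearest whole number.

8484

Var(Ŷ_str) = Σₕ Nₕ²(1 − fₕ)sₕ²/nₕ.
Small: 18845²·(1 − 2915/18845)·203.4/2915 = 2.0947119 × 10^7.
Large: 1928²·(1 − 61/1928)·859.7/61 = 5.0730418 × 10^7.
Medium: 537²·(1 − 49/537)·57.31/49 = 306498.56.
Sum = 7.1984036 × 10^7.
SE = √(7.1984036 × 10^7) = 8484.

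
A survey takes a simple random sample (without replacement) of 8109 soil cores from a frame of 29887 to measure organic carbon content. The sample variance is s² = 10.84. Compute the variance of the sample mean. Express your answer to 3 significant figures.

9.74 × 10^-4

Under SRS without replacement, Var(ȳ) = (1 − f)·s²/n with f = n/N = 8109/29887 = 0.27132198.
Var(ȳ) = (1 − 0.27132198)·10.84/8109 = 0.72867802·0.0013367863 = 9.7408679 × 10^-4.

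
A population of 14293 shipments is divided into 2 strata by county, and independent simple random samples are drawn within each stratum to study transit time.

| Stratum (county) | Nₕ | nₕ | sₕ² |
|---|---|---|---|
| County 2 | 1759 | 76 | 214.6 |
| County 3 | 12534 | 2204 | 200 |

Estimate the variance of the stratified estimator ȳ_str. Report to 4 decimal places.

0.0984

Var(ȳ_str) = Σₕ Wₕ²(1 − fₕ)sₕ²/nₕ with Wₕ = Nₕ/N, N = 14293.
County 2: Wₕ = 0.12306724; term = 0.12306724²·(1 − 0.04320637)·214.6/76 = 0.040918461.
County 3: Wₕ = 0.87693276; term = 0.87693276²·(1 − 0.17584171)·200/2204 = 0.057512418.
Sum = 0.098430879.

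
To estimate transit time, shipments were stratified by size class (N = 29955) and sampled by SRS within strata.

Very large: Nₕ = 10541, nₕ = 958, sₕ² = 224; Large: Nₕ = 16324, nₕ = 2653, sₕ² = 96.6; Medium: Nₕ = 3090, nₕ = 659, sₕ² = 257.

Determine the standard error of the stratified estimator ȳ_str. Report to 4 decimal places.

Var(ȳ_str) = Σₕ Wₕ²(1 − fₕ)sₕ²/nₕ with Wₕ = Nₕ/N, N = 29955.
Very large: Wₕ = 0.35189451; term = 0.35189451²·(1 − 0.09088322)·224/958 = 0.026322502.
Large: Wₕ = 0.54495076; term = 0.54495076²·(1 − 0.16252144)·96.6/2653 = 0.0090558266.
Medium: Wₕ = 0.10315473; term = 0.10315473²·(1 − 0.21326861)·257/659 = 0.0032647693.
Sum = 0.038643098.
SE = √(0.038643098) = 0.1966.

0.1966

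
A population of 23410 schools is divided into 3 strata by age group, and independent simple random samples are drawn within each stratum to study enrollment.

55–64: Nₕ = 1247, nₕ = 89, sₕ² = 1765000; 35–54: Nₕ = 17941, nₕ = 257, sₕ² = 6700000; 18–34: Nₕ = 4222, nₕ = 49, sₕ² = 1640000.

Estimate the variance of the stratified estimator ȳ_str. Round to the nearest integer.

16221

Var(ȳ_str) = Σₕ Wₕ²(1 − fₕ)sₕ²/nₕ with Wₕ = Nₕ/N, N = 23410.
55–64: Wₕ = 0.05326783; term = 0.05326783²·(1 − 0.07137129)·1765000/89 = 52.254884.
35–54: Wₕ = 0.76638189; term = 0.76638189²·(1 − 0.01432473)·6700000/257 = 15092.668.
18–34: Wₕ = 0.18035028; term = 0.18035028²·(1 − 0.01160587)·1640000/49 = 1075.9982.
Sum = 16220.921.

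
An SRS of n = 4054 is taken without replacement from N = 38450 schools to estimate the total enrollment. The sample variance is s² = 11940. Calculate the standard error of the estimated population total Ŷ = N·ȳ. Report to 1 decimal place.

62411.2

Var(Ŷ) = N²·Var(ȳ) = N²·(1 − n/N)·s²/n.
f = 4054/38450 = 0.10543563; Var(ȳ) = 0.89456437·11940/4054 = 2.6347061.
Var(Ŷ) = 38450² · 2.6347061 = 3.8951561 × 10^9.
SE(Ŷ) = √(3.8951561 × 10^9) = 62411.2.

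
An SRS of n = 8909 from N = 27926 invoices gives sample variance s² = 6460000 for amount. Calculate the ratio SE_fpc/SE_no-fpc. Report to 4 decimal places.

0.8252

f = n/N = 8909/27926 = 0.31902170.
SE_no-fpc = √(s²/n) = 26.927856; SE_fpc = √((1−f)s²/n) = 22.221246.
Ratio = √(1−f) = 0.82521409.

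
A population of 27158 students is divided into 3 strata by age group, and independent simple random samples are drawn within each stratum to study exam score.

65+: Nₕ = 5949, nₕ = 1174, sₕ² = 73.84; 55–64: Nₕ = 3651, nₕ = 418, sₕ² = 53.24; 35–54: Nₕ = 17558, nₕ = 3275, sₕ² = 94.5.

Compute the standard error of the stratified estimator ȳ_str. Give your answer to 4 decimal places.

0.1195

Var(ȳ_str) = Σₕ Wₕ²(1 − fₕ)sₕ²/nₕ with Wₕ = Nₕ/N, N = 27158.
65+: Wₕ = 0.21905148; term = 0.21905148²·(1 − 0.19734409)·73.84/1174 = 0.0024223973.
55–64: Wₕ = 0.13443553; term = 0.13443553²·(1 − 0.11448918)·53.24/418 = 0.0020383734.
35–54: Wₕ = 0.64651300; term = 0.64651300²·(1 − 0.18652466)·94.5/3275 = 0.0098111387.
Sum = 0.014271909.
SE = √(0.014271909) = 0.1195.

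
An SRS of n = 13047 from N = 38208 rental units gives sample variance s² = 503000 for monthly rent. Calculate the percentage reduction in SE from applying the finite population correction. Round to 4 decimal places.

f = n/N = 13047/38208 = 0.34147299.
SE_no-fpc = √(s²/n) = 6.2091001; SE_fpc = √((1−f)s²/n) = 5.0386647.
Ratio = √(1−f) = 0.81149677. Reduction = 100·(1 − 0.81149677) = 18.8503%.

18.8503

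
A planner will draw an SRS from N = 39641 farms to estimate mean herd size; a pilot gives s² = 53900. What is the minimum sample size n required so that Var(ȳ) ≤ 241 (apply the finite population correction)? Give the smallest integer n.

223

Without fpc, n₀ = s²/D = 53900/241 = 223.6515.
With fpc, (1 − n/N)·s²/n ≤ D requires n ≥ n₀/(1 + n₀/N) = 223.6515/(1 + 223.6515/39641) = 222.3968.
Rounding up, n = 223.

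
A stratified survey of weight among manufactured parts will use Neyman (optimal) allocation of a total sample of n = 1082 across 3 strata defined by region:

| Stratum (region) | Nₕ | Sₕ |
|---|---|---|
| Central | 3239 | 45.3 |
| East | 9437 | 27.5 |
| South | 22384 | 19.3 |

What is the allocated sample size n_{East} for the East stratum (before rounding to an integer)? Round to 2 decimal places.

Neyman allocation: nₕ = n·NₕSₕ / Σⱼ NⱼSⱼ.
Σ NⱼSⱼ = 3239·45.3 + 9437·27.5 + 22384·19.3 = 838255.4.
n_{East} = 1082·9437·27.5 / 838255.4 = 334.98.

334.98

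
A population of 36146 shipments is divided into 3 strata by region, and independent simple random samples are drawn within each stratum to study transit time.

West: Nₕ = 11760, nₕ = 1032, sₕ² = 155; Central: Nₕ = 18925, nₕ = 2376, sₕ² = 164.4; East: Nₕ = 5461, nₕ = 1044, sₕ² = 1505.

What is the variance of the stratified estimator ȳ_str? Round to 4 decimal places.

Var(ȳ_str) = Σₕ Wₕ²(1 − fₕ)sₕ²/nₕ with Wₕ = Nₕ/N, N = 36146.
West: Wₕ = 0.32534720; term = 0.32534720²·(1 − 0.08775510)·155/1032 = 0.014502992.
Central: Wₕ = 0.52357107; term = 0.52357107²·(1 − 0.12554822)·164.4/2376 = 0.016586033.
East: Wₕ = 0.15108172; term = 0.15108172²·(1 − 0.19117378)·1505/1044 = 0.026614302.
Sum = 0.057703327.

0.0577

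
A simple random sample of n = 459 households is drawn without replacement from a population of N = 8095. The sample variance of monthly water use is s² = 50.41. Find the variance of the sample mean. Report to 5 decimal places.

Under SRS without replacement, Var(ȳ) = (1 − f)·s²/n with f = n/N = 459/8095 = 0.05670167.
Var(ȳ) = (1 − 0.05670167)·50.41/459 = 0.94329833·0.10982571 = 0.10359841.

0.10360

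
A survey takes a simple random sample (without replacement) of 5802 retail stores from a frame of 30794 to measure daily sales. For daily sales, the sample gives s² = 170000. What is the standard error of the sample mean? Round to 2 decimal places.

4.88

Under SRS without replacement, Var(ȳ) = (1 − f)·s²/n with f = n/N = 5802/30794 = 0.18841333.
Var(ȳ) = (1 − 0.18841333)·170000/5802 = 0.81158667·29.300241 = 23.779685.
SE(ȳ) = √(23.779685) = 4.88.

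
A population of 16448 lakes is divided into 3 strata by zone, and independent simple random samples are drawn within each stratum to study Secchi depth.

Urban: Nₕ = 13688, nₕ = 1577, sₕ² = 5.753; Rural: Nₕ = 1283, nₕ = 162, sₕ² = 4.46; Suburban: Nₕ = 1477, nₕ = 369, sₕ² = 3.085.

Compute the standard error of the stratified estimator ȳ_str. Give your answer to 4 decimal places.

0.0493

Var(ȳ_str) = Σₕ Wₕ²(1 − fₕ)sₕ²/nₕ with Wₕ = Nₕ/N, N = 16448.
Urban: Wₕ = 0.83219844; term = 0.83219844²·(1 − 0.11521040)·5.753/1577 = 0.0022354064.
Rural: Wₕ = 0.07800340; term = 0.07800340²·(1 − 0.12626656)·4.46/162 = 1.4636119 × 10^-4.
Suburban: Wₕ = 0.08979815; term = 0.08979815²·(1 − 0.24983074)·3.085/369 = 5.0573483 × 10^-5.
Sum = 0.0024323411.
SE = √(0.0024323411) = 0.0493.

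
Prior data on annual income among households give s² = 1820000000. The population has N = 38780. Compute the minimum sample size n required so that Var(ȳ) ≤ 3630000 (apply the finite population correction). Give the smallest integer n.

495

Without fpc, n₀ = s²/D = 1820000000/3630000 = 501.3774.
With fpc, (1 − n/N)·s²/n ≤ D requires n ≥ n₀/(1 + n₀/N) = 501.3774/(1 + 501.3774/38780) = 494.9779.
Rounding up, n = 495.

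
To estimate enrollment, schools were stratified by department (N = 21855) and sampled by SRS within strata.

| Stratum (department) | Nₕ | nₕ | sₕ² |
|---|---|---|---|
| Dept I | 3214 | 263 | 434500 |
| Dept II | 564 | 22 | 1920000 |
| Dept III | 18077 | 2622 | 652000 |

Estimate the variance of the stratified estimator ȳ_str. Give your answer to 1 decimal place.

Var(ȳ_str) = Σₕ Wₕ²(1 − fₕ)sₕ²/nₕ with Wₕ = Nₕ/N, N = 21855.
Dept I: Wₕ = 0.14706017; term = 0.14706017²·(1 − 0.08182950)·434500/263 = 32.805563.
Dept II: Wₕ = 0.02580645; term = 0.02580645²·(1 − 0.03900709)·1920000/22 = 55.854133.
Dept III: Wₕ = 0.82713338; term = 0.82713338²·(1 − 0.14504619)·652000/2622 = 145.4483.
Sum = 234.108.

234.1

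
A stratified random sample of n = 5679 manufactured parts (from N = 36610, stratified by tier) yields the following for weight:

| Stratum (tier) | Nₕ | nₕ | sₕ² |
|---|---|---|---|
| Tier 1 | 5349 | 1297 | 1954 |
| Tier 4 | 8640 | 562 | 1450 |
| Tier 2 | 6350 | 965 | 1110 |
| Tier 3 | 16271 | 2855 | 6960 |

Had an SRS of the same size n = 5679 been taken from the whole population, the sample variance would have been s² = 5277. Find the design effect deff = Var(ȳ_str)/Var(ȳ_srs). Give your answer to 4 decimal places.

0.7453

Var(ȳ_str) = Σ Wₕ²(1−fₕ)sₕ²/nₕ with Wₕ = Nₕ/36610:
  Tier 1: (5349/36610)²·(1−1297/5349)·1954/1297 = 0.024362798
  Tier 4: (8640/36610)²·(1−562/8640)·1450/562 = 0.13435376
  Tier 2: (6350/36610)²·(1−965/6350)·1110/965 = 0.029346455
  Tier 3: (16271/36610)²·(1−2855/16271)·6960/2855 = 0.39704613
  → Var(ȳ_str) = 0.58510914.
Var(ȳ_srs) = (1 − 5679/36610)·5277/5679 = 0.78507194.
deff = 0.58510914 / 0.78507194 = 0.7453.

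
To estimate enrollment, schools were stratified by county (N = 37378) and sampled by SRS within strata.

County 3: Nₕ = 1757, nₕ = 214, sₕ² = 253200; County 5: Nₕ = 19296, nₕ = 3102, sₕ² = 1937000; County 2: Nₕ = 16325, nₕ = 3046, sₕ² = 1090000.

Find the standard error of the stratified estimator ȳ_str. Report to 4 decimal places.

14.0528

Var(ȳ_str) = Σₕ Wₕ²(1 − fₕ)sₕ²/nₕ with Wₕ = Nₕ/N, N = 37378.
County 3: Wₕ = 0.04700626; term = 0.04700626²·(1 − 0.12179852)·253200/214 = 2.2959134.
County 5: Wₕ = 0.51623950; term = 0.51623950²·(1 − 0.16075871)·1937000/3102 = 139.66164.
County 2: Wₕ = 0.43675424; term = 0.43675424²·(1 − 0.18658499)·1090000/3046 = 55.524293.
Sum = 197.48185.
SE = √(197.48185) = 14.0528.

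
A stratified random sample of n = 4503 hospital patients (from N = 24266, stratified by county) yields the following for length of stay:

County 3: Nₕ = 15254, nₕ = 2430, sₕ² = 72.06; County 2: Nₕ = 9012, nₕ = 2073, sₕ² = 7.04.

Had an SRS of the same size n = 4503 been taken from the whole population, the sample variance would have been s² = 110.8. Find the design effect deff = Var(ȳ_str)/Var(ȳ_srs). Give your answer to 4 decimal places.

Var(ȳ_str) = Σ Wₕ²(1−fₕ)sₕ²/nₕ with Wₕ = Nₕ/24266:
  County 3: (15254/24266)²·(1−2430/15254)·72.06/2430 = 0.0098514203
  County 2: (9012/24266)²·(1−2073/9012)·7.04/2073 = 3.6065756 × 10^-4
  → Var(ȳ_str) = 0.010212078.
Var(ȳ_srs) = (1 − 4503/24266)·110.8/4503 = 0.020039759.
deff = 0.010212078 / 0.020039759 = 0.5096.

0.5096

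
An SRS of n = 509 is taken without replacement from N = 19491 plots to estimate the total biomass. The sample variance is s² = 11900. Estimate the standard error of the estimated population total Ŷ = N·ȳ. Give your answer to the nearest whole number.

93004

Var(Ŷ) = N²·Var(ȳ) = N²·(1 − n/N)·s²/n.
f = 509/19491 = 0.02611462; Var(ȳ) = 0.97388538·11900/509 = 22.768637.
Var(Ŷ) = 19491² · 22.768637 = 8.6497843 × 10^9.
SE(Ŷ) = √(8.6497843 × 10^9) = 93004.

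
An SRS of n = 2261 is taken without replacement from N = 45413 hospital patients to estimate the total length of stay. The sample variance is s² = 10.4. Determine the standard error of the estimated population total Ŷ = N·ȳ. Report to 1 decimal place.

3002.3

Var(Ŷ) = N²·Var(ȳ) = N²·(1 − n/N)·s²/n.
f = 2261/45413 = 0.04978751; Var(ȳ) = 0.95021249·10.4/2261 = 0.0043707253.
Var(Ŷ) = 45413² · 0.0043707253 = 9.0139241 × 10^6.
SE(Ŷ) = √(9.0139241 × 10^6) = 3002.3.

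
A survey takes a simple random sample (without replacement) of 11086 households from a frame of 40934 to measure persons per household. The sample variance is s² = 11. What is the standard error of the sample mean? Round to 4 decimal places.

0.0269

Under SRS without replacement, Var(ȳ) = (1 − f)·s²/n with f = n/N = 11086/40934 = 0.27082621.
Var(ȳ) = (1 − 0.27082621)·11/11086 = 0.72917379·9.9224247 × 10^-4 = 7.235172 × 10^-4.
SE(ȳ) = √(7.235172 × 10^-4) = 0.0269.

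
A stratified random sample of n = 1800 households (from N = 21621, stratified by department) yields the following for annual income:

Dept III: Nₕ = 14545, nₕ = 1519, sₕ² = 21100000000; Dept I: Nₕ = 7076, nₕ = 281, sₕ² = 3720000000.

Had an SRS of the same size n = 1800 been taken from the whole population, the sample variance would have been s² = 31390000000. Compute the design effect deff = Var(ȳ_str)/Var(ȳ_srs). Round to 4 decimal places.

Var(ȳ_str) = Σ Wₕ²(1−fₕ)sₕ²/nₕ with Wₕ = Nₕ/21621:
  Dept III: (14545/21621)²·(1−1519/14545)·21100000000/1519 = 5.6298643 × 10^6
  Dept I: (7076/21621)²·(1−281/7076)·3720000000/281 = 1.3616402 × 10^6
  → Var(ȳ_str) = 6.9915045 × 10^6.
Var(ȳ_srs) = (1 − 1800/21621)·31390000000/1800 = 1.598706 × 10^7.
deff = (6.9915045 × 10^6) / (1.598706 × 10^7) = 0.4373.

0.4373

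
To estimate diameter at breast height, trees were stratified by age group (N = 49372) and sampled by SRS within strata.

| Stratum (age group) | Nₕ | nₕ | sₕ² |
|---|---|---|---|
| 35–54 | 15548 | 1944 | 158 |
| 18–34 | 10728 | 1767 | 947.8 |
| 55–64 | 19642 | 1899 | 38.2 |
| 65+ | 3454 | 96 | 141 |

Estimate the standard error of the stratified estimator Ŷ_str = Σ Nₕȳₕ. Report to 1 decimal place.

Var(Ŷ_str) = Σₕ Nₕ²(1 − fₕ)sₕ²/nₕ.
35–54: 15548²·(1 − 1944/15548)·158/1944 = 1.7191033 × 10^7.
18–34: 10728²·(1 − 1767/10728)·947.8/1767 = 5.1565045 × 10^7.
55–64: 19642²·(1 − 1899/19642)·38.2/1899 = 7.0105349 × 10^6.
65+: 3454²·(1 − 96/3454)·141/96 = 1.7035344 × 10^7.
Sum = 9.2801957 × 10^7.
SE = √(9.2801957 × 10^7) = 9633.4.

9633.4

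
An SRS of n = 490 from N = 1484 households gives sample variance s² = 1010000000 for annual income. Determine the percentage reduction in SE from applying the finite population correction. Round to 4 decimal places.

18.1580

f = n/N = 490/1484 = 0.33018868.
SE_no-fpc = √(s²/n) = 1435.6965; SE_fpc = √((1−f)s²/n) = 1175.0028.
Ratio = √(1−f) = 0.81842001. Reduction = 100·(1 − 0.81842001) = 18.1580%.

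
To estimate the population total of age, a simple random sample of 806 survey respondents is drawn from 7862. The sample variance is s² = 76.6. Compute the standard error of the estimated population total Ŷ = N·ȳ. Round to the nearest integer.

Var(Ŷ) = N²·Var(ȳ) = N²·(1 − n/N)·s²/n.
f = 806/7862 = 0.10251844; Var(ȳ) = 0.89748156·76.6/806 = 0.085294153.
Var(Ŷ) = 7862² · 0.085294153 = 5.2721206 × 10^6.
SE(Ŷ) = √(5.2721206 × 10^6) = 2296.

2296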